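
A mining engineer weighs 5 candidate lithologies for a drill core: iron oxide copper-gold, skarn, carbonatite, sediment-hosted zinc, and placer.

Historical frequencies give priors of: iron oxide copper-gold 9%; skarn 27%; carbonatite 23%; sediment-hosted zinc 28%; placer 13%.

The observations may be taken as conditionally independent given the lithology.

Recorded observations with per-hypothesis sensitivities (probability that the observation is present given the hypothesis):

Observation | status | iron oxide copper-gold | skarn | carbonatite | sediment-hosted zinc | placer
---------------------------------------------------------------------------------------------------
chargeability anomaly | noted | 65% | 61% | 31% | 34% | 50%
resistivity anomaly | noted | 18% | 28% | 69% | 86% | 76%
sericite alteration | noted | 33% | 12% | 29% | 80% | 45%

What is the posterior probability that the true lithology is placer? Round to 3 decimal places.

0.200

For each hypothesis, the unnormalized posterior weight is prior × product of the observation likelihoods:
  iron oxide copper-gold: 0.09 × 0.65 × 0.18 × 0.33 = 0.0034749
  skarn: 0.27 × 0.61 × 0.28 × 0.12 = 0.0055339
  carbonatite: 0.23 × 0.31 × 0.69 × 0.29 = 0.014267
  sediment-hosted zinc: 0.28 × 0.34 × 0.86 × 0.80 = 0.065498
  placer: 0.13 × 0.50 × 0.76 × 0.45 = 0.02223
The unnormalized weights sum to 0.111.
P(placer | evidence) = 0.02223 / 0.111 ≈ 0.200.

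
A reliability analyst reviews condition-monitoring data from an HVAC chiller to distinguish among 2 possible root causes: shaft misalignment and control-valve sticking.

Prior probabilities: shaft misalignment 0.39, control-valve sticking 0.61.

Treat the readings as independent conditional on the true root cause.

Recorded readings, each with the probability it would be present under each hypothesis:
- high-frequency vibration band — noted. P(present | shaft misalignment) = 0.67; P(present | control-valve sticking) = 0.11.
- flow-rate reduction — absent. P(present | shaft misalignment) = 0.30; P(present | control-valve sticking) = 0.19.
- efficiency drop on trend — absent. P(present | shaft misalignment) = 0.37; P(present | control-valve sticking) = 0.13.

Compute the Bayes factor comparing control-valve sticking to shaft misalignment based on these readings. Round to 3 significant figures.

0.262

Joint likelihood of the reading pattern under each hypothesis (using 1 − P(present | H) for each absent reading):
  control-valve sticking: 0.11 × (1 − 0.19) × (1 − 0.13) = 0.077517
  shaft misalignment: 0.67 × (1 − 0.30) × (1 − 0.37) = 0.29547
Bayes factor = 0.077517 / 0.29547 ≈ 0.262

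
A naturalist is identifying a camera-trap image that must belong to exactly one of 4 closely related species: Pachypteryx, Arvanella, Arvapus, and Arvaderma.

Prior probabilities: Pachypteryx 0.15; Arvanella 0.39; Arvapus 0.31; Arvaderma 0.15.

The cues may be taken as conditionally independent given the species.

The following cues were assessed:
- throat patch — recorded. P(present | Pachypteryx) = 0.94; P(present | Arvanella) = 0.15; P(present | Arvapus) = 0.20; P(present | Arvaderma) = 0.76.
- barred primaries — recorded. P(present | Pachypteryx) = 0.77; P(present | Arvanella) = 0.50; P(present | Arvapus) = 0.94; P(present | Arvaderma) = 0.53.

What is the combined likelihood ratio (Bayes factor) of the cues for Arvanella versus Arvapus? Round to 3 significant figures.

0.399

The Bayes factor is the ratio of the joint likelihoods of the cue pattern under the two hypotheses.
  Arvanella: 0.15 × 0.50 = 0.075
  Arvapus: 0.20 × 0.94 = 0.188
Bayes factor = 0.075 / 0.188 ≈ 0.399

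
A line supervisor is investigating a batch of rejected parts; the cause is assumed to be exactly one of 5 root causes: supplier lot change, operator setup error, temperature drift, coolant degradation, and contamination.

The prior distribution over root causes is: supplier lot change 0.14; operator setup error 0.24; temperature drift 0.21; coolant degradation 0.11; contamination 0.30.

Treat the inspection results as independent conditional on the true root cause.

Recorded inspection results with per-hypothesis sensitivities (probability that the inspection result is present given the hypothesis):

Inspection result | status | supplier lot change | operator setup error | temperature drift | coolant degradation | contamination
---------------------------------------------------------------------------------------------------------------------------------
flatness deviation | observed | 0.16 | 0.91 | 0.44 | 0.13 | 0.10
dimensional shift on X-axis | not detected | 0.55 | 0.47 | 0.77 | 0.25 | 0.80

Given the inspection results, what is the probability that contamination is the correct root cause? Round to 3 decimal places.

For each hypothesis, the unnormalized posterior weight is prior × product of the inspection result likelihoods (using 1 − P(present | H) for each absent inspection result):
  supplier lot change: 0.14 × 0.16 × (1 − 0.55) = 0.01008
  operator setup error: 0.24 × 0.91 × (1 − 0.47) = 0.11575
  temperature drift: 0.21 × 0.44 × (1 − 0.77) = 0.021252
  coolant degradation: 0.11 × 0.13 × (1 − 0.25) = 0.010725
  contamination: 0.30 × 0.10 × (1 − 0.80) = 0.006
Marginal likelihood of the evidence = 0.16381.
P(contamination | evidence) = 0.006 / 0.16381 ≈ 0.037.

0.037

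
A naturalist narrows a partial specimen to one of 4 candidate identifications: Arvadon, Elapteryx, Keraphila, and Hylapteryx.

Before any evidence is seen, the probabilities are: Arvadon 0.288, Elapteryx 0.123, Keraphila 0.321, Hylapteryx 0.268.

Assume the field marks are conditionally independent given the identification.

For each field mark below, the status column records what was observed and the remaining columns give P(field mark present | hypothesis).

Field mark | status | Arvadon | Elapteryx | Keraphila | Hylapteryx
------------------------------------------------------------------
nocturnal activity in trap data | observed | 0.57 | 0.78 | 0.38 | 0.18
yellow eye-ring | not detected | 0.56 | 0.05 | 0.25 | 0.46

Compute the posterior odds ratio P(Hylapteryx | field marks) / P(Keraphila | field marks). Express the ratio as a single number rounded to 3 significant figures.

Posterior odds equal prior odds times the likelihood ratio; only the two competing hypotheses matter (using 1 − P(present | H) for each absent field mark).
  Hylapteryx: 0.268 × 0.18 × (1 − 0.46) = 0.02605
  Keraphila: 0.321 × 0.38 × (1 − 0.25) = 0.091485
Posterior odds = 0.02605 / 0.091485 ≈ 0.285.

0.285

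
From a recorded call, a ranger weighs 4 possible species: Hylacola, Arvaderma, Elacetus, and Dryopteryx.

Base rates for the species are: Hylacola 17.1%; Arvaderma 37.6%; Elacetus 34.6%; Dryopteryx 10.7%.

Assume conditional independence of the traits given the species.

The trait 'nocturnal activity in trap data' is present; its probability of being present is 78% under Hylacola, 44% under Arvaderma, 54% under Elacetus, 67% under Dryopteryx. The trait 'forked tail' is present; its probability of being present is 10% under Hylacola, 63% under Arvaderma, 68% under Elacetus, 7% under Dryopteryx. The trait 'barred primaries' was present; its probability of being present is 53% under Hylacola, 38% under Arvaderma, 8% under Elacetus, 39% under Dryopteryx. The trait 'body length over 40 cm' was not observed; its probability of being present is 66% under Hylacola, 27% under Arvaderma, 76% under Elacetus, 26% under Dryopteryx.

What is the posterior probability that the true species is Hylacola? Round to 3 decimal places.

For each hypothesis, the unnormalized posterior weight is prior × product of the trait likelihoods (using 1 − P(present | H) for each absent trait):
  Hylacola: 0.171 × 0.78 × 0.10 × 0.53 × (1 − 0.66) = 0.0024035
  Arvaderma: 0.376 × 0.44 × 0.63 × 0.38 × (1 − 0.27) = 0.028913
  Elacetus: 0.346 × 0.54 × 0.68 × 0.08 × (1 − 0.76) = 0.0024394
  Dryopteryx: 0.107 × 0.67 × 0.07 × 0.39 × (1 − 0.26) = 0.0014483
The unnormalized weights sum to 0.035204.
P(Hylacola | evidence) = 0.0024035 / 0.035204 ≈ 0.068.

0.068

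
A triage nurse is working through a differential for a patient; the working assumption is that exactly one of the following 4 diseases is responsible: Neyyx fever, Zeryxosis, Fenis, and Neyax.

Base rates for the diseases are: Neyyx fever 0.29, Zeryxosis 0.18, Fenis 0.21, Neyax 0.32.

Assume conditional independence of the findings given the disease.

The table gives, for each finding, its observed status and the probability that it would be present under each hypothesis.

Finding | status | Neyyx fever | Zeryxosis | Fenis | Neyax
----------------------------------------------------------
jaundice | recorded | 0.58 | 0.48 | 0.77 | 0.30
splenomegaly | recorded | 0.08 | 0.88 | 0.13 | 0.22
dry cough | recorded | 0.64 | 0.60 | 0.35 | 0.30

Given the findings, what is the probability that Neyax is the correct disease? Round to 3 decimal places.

0.093

For each hypothesis, the unnormalized posterior weight is prior × product of the finding likelihoods:
  Neyyx fever: 0.29 × 0.58 × 0.08 × 0.64 = 0.0086118
  Zeryxosis: 0.18 × 0.48 × 0.88 × 0.60 = 0.045619
  Fenis: 0.21 × 0.77 × 0.13 × 0.35 = 0.0073574
  Neyax: 0.32 × 0.30 × 0.22 × 0.30 = 0.006336
Normalizing constant Z = 0.0086118 + 0.045619 + 0.0073574 + 0.006336 = 0.067924.
P(Neyax | evidence) = 0.006336 / 0.067924 ≈ 0.093.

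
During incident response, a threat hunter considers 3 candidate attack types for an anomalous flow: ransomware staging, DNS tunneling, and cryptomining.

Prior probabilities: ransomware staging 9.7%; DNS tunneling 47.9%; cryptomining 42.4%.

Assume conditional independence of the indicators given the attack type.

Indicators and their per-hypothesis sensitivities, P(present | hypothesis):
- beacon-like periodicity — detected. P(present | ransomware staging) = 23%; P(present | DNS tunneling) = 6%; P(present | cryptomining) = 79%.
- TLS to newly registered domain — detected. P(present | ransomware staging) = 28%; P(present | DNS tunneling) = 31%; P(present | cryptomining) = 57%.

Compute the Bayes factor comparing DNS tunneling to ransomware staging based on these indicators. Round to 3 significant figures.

Joint likelihood of the indicator pattern under each hypothesis:
  DNS tunneling: 0.06 × 0.31 = 0.0186
  ransomware staging: 0.23 × 0.28 = 0.0644
Bayes factor = 0.0186 / 0.0644 ≈ 0.289

0.289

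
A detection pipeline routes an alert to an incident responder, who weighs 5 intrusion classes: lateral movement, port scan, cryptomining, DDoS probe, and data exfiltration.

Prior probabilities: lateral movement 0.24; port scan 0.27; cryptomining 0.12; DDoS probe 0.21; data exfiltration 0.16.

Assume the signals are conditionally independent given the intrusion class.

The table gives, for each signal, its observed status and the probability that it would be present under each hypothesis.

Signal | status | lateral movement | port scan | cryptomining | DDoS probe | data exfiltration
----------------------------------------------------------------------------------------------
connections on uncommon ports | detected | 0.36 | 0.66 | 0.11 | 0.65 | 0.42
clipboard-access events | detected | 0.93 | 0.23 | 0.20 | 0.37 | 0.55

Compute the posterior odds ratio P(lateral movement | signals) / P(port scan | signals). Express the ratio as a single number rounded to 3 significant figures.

Posterior odds equal prior odds times the likelihood ratio; only the two competing hypotheses matter.
  lateral movement: 0.24 × 0.36 × 0.93 = 0.080352
  port scan: 0.27 × 0.66 × 0.23 = 0.040986
Posterior odds = 0.080352 / 0.040986 ≈ 1.96.

1.96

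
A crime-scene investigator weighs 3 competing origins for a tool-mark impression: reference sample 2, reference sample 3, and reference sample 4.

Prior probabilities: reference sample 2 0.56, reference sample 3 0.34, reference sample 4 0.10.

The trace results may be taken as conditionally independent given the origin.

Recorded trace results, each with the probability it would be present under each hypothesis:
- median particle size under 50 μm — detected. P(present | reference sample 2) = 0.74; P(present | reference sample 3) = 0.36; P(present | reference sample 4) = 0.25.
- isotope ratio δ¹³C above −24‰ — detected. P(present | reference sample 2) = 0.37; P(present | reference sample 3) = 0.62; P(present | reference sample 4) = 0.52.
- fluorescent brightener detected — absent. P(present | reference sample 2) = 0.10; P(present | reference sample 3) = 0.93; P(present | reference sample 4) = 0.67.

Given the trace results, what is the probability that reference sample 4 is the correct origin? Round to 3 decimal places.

0.029

By Bayes' rule with conditional independence, the unnormalized weight for each hypothesis is prior × ∏ likelihoods (using 1 − P(present | H) for each absent trace result):
  reference sample 2: 0.56 × 0.74 × 0.37 × (1 − 0.10) = 0.138
  reference sample 3: 0.34 × 0.36 × 0.62 × (1 − 0.93) = 0.0053122
  reference sample 4: 0.10 × 0.25 × 0.52 × (1 − 0.67) = 0.00429
The unnormalized weights sum to 0.1476.
P(reference sample 4 | evidence) = 0.00429 / 0.1476 ≈ 0.029.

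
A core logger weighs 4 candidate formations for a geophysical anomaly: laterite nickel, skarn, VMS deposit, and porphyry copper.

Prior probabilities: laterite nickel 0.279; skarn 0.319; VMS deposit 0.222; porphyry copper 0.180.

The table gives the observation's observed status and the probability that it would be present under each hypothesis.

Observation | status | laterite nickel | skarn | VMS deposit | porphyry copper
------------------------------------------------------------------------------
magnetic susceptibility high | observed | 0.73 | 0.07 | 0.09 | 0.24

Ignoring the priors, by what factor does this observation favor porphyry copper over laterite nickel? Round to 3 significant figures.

Likelihood of this observation under each hypothesis:
  porphyry copper: 0.24
  laterite nickel: 0.73
Bayes factor = 0.24 / 0.73 ≈ 0.329

0.329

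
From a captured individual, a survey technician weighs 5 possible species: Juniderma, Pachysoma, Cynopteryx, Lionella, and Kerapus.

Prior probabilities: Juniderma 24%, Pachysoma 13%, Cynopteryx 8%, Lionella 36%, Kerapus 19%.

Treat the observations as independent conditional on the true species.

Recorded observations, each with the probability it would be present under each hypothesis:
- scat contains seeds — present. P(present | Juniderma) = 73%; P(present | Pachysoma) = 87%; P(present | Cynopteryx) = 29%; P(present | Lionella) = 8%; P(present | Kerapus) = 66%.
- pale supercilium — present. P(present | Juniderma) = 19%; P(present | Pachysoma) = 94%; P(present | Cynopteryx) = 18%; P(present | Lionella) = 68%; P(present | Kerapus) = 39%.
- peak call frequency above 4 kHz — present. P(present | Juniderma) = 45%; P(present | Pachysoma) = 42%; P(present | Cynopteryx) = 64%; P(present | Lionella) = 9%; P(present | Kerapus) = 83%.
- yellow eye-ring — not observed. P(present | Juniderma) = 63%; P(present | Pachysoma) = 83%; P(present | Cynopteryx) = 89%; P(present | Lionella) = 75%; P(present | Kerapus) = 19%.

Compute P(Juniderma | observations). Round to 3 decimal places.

For each hypothesis, the unnormalized posterior weight is prior × product of the observation likelihoods (using 1 − P(present | H) for each absent observation):
  Juniderma: 0.24 × 0.73 × 0.19 × 0.45 × (1 − 0.63) = 0.0055425
  Pachysoma: 0.13 × 0.87 × 0.94 × 0.42 × (1 − 0.83) = 0.0075908
  Cynopteryx: 0.08 × 0.29 × 0.18 × 0.64 × (1 − 0.89) = 0.00029399
  Lionella: 0.36 × 0.08 × 0.68 × 0.09 × (1 − 0.75) = 0.00044064
  Kerapus: 0.19 × 0.66 × 0.39 × 0.83 × (1 − 0.19) = 0.03288
The unnormalized weights sum to 0.046747.
P(Juniderma | evidence) = 0.0055425 / 0.046747 ≈ 0.119.

0.119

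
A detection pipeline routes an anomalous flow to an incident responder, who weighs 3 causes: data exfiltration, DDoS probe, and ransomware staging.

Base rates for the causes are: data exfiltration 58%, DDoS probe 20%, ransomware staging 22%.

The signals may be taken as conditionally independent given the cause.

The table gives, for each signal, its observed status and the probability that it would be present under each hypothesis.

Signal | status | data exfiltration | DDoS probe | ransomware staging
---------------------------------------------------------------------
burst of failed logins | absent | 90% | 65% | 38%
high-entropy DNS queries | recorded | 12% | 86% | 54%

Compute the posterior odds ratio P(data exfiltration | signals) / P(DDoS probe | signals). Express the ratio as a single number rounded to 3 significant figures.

0.116

Posterior odds equal prior odds times the likelihood ratio; only the two competing hypotheses matter (using 1 − P(present | H) for each absent signal).
  data exfiltration: 0.58 × (1 − 0.90) × 0.12 = 0.00696
  DDoS probe: 0.20 × (1 − 0.65) × 0.86 = 0.0602
Odds(data exfiltration : DDoS probe) = 0.00696 / 0.0602 ≈ 0.116.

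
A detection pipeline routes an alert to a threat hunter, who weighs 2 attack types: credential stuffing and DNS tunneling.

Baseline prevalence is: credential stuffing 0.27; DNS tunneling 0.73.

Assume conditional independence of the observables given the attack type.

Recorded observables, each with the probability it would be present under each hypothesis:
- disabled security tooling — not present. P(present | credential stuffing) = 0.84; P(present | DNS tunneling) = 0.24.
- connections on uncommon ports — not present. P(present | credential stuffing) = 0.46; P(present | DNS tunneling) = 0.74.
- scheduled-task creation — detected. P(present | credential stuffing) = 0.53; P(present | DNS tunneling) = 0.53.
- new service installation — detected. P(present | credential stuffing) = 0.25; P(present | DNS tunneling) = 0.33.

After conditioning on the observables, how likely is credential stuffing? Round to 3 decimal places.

For each hypothesis, the unnormalized posterior weight is prior × product of the observable likelihoods (using 1 − P(present | H) for each absent observable):
  credential stuffing: 0.27 × (1 − 0.84) × (1 − 0.46) × 0.53 × 0.25 = 0.003091
  DNS tunneling: 0.73 × (1 − 0.24) × (1 − 0.74) × 0.53 × 0.33 = 0.025229
Marginal likelihood of the evidence = 0.02832.
P(credential stuffing | evidence) = 0.003091 / 0.02832 ≈ 0.109.

0.109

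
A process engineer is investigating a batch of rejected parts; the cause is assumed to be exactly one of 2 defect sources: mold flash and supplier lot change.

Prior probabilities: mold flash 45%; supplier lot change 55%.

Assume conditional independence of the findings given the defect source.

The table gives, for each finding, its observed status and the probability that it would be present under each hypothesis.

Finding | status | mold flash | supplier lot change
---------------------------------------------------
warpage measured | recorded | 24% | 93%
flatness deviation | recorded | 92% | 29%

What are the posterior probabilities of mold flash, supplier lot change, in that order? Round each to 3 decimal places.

Multiply each prior by the joint likelihood of the evidence pattern:
  mold flash: 0.45 × 0.24 × 0.92 = 0.09936
  supplier lot change: 0.55 × 0.93 × 0.29 = 0.14834
Normalizing constant Z = 0.09936 + 0.14834 = 0.2477.
P(mold flash | evidence) = 0.09936 / 0.2477 ≈ 0.401
P(supplier lot change | evidence) = 0.14834 / 0.2477 ≈ 0.599

0.401, 0.599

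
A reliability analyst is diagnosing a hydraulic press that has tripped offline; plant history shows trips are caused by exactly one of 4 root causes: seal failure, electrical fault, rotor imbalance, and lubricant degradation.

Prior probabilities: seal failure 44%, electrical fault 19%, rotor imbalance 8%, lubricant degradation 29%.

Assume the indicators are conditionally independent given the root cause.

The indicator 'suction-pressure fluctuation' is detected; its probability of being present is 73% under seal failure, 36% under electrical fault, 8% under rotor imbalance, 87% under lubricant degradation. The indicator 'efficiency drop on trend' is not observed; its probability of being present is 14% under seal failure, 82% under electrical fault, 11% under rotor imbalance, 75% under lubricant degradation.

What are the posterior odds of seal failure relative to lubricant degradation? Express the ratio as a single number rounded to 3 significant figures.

4.38

Unnormalized posterior weight (prior times the indicator likelihoods) for each of the two hypotheses (using 1 − P(present | H) for each absent indicator):
  seal failure: 0.44 × 0.73 × (1 − 0.14) = 0.27623
  lubricant degradation: 0.29 × 0.87 × (1 − 0.75) = 0.063075
Posterior odds = 0.27623 / 0.063075 ≈ 4.38.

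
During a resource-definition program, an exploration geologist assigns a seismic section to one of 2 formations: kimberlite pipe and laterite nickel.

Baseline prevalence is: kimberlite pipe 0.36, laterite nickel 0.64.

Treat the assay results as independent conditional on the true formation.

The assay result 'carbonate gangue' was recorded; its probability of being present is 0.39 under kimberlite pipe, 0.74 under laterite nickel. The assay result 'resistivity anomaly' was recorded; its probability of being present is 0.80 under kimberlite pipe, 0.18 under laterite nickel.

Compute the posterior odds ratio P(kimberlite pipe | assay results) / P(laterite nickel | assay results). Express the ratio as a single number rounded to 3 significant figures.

1.32

Posterior odds equal prior odds times the likelihood ratio; only the two competing hypotheses matter.
  kimberlite pipe: 0.36 × 0.39 × 0.80 = 0.11232
  laterite nickel: 0.64 × 0.74 × 0.18 = 0.085248
Odds(kimberlite pipe : laterite nickel) = 0.11232 / 0.085248 ≈ 1.32.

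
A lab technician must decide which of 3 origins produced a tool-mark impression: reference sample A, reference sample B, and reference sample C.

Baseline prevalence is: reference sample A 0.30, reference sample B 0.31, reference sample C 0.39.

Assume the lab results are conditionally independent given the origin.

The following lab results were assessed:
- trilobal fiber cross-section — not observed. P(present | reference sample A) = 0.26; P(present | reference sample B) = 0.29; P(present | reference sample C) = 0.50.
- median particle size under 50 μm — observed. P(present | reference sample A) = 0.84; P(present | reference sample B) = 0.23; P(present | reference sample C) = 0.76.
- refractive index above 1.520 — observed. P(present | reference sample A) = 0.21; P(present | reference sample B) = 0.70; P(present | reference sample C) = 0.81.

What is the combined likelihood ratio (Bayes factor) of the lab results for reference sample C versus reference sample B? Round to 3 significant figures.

Take the product of per-lab result likelihoods under each hypothesis (using 1 − P(present | H) for each absent lab result), then divide.
  reference sample C: (1 − 0.50) × 0.76 × 0.81 = 0.3078
  reference sample B: (1 − 0.29) × 0.23 × 0.70 = 0.11431
Bayes factor = 0.3078 / 0.11431 ≈ 2.69

2.69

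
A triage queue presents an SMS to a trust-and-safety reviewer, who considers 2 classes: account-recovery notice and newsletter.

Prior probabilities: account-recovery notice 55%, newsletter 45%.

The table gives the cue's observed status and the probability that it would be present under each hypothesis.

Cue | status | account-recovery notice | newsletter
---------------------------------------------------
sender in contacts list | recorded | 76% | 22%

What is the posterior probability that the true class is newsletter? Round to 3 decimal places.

0.191

Multiply each prior by the likelihood of the cue:
  account-recovery notice: 0.55 × 0.76 = 0.418
  newsletter: 0.45 × 0.22 = 0.099
The unnormalized weights sum to 0.517.
P(newsletter | evidence) = 0.099 / 0.517 ≈ 0.191.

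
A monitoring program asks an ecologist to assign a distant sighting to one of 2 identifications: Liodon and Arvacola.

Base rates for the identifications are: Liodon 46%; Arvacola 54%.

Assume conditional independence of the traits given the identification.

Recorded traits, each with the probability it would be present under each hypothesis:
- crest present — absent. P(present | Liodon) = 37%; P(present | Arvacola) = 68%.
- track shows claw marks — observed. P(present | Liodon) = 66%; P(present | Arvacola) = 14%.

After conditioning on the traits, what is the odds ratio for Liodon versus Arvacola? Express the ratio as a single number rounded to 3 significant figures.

7.91

Unnormalized posterior weight (prior times the trait likelihoods) for each of the two hypotheses (using 1 − P(present | H) for each absent trait):
  Liodon: 0.46 × (1 − 0.37) × 0.66 = 0.19127
  Arvacola: 0.54 × (1 − 0.68) × 0.14 = 0.024192
Odds(Liodon : Arvacola) = 0.19127 / 0.024192 ≈ 7.91.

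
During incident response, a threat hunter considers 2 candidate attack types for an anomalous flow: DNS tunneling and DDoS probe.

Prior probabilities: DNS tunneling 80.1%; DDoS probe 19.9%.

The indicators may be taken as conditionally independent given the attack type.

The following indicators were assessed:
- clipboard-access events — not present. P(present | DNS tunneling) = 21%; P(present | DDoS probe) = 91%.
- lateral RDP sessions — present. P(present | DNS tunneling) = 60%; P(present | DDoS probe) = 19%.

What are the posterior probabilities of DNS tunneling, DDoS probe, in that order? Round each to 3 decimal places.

For each hypothesis, the unnormalized posterior weight is prior × product of the indicator likelihoods (using 1 − P(present | H) for each absent indicator):
  DNS tunneling: 0.801 × (1 − 0.21) × 0.60 = 0.37967
  DDoS probe: 0.199 × (1 − 0.91) × 0.19 = 0.0034029
Marginal likelihood of the evidence = 0.38308.
P(DNS tunneling | evidence) = 0.37967 / 0.38308 ≈ 0.991
P(DDoS probe | evidence) = 0.0034029 / 0.38308 ≈ 0.009

0.991, 0.009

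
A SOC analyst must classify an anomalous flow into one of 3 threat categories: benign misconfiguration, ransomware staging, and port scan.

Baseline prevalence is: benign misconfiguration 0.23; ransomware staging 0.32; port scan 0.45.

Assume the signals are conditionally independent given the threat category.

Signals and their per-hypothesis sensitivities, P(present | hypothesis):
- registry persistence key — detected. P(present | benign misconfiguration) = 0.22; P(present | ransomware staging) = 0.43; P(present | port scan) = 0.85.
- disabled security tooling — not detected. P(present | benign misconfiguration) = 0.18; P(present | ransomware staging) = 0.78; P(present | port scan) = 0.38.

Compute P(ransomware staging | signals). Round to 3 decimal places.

By Bayes' rule with conditional independence, the unnormalized weight for each hypothesis is prior × ∏ likelihoods (using 1 − P(present | H) for each absent signal):
  benign misconfiguration: 0.23 × 0.22 × (1 − 0.18) = 0.041492
  ransomware staging: 0.32 × 0.43 × (1 − 0.78) = 0.030272
  port scan: 0.45 × 0.85 × (1 − 0.38) = 0.23715
Marginal likelihood of the evidence = 0.30891.
P(ransomware staging | evidence) = 0.030272 / 0.30891 ≈ 0.098.

0.098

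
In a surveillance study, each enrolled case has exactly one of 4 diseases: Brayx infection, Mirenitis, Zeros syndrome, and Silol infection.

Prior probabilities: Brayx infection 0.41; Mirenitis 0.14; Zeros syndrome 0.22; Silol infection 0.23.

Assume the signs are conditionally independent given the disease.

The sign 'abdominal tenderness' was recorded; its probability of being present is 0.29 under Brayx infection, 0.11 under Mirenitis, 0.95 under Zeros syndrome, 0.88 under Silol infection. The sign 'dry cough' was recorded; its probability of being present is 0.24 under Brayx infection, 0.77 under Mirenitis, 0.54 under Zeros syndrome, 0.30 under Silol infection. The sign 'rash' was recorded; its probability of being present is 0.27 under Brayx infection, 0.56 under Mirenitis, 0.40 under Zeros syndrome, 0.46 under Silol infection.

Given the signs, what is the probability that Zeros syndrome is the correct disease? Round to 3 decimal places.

By Bayes' rule with conditional independence, the unnormalized weight for each hypothesis is prior × ∏ likelihoods:
  Brayx infection: 0.41 × 0.29 × 0.24 × 0.27 = 0.0077047
  Mirenitis: 0.14 × 0.11 × 0.77 × 0.56 = 0.0066405
  Zeros syndrome: 0.22 × 0.95 × 0.54 × 0.40 = 0.045144
  Silol infection: 0.23 × 0.88 × 0.30 × 0.46 = 0.027931
The unnormalized weights sum to 0.08742.
P(Zeros syndrome | evidence) = 0.045144 / 0.08742 ≈ 0.516.

0.516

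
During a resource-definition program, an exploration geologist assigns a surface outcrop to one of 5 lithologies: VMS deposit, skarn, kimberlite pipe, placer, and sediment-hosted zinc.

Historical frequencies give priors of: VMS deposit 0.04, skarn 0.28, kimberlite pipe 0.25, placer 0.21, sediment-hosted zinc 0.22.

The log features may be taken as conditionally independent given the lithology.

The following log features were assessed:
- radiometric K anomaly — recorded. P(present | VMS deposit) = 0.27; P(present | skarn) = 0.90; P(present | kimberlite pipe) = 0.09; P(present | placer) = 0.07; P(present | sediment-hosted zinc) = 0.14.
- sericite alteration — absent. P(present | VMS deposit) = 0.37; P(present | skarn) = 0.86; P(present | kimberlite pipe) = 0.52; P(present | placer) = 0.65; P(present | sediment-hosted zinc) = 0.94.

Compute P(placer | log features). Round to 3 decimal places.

By Bayes' rule with conditional independence, the unnormalized weight for each hypothesis is prior × ∏ likelihoods (using 1 − P(present | H) for each absent log feature):
  VMS deposit: 0.04 × 0.27 × (1 − 0.37) = 0.006804
  skarn: 0.28 × 0.90 × (1 − 0.86) = 0.03528
  kimberlite pipe: 0.25 × 0.09 × (1 − 0.52) = 0.0108
  placer: 0.21 × 0.07 × (1 − 0.65) = 0.005145
  sediment-hosted zinc: 0.22 × 0.14 × (1 − 0.94) = 0.001848
The unnormalized weights sum to 0.059877.
P(placer | evidence) = 0.005145 / 0.059877 ≈ 0.086.

0.086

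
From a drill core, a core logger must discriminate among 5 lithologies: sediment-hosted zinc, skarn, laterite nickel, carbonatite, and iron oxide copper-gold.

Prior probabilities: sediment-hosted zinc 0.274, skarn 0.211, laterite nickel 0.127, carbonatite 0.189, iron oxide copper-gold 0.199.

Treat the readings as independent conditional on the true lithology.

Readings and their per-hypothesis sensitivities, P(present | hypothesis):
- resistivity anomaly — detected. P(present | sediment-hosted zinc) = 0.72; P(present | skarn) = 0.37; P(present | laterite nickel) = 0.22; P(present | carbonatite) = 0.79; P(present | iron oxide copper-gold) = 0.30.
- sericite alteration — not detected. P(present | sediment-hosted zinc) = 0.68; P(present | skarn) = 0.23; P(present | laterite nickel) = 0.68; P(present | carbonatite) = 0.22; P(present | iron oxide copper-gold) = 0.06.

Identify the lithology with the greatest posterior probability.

carbonatite

For each hypothesis, the unnormalized posterior weight is prior × product of the reading likelihoods (using 1 − P(present | H) for each absent reading):
  sediment-hosted zinc: 0.274 × 0.72 × (1 − 0.68) = 0.06313
  skarn: 0.211 × 0.37 × (1 − 0.23) = 0.060114
  laterite nickel: 0.127 × 0.22 × (1 − 0.68) = 0.0089408
  carbonatite: 0.189 × 0.79 × (1 − 0.22) = 0.11646
  iron oxide copper-gold: 0.199 × 0.30 × (1 − 0.06) = 0.056118
Marginal likelihood of the evidence = 0.30476.
P(sediment-hosted zinc | evidence) ≈ 0.06313 / 0.30476 ≈ 0.207
P(skarn | evidence) ≈ 0.060114 / 0.30476 ≈ 0.197
P(laterite nickel | evidence) ≈ 0.0089408 / 0.30476 ≈ 0.029
P(carbonatite | evidence) ≈ 0.11646 / 0.30476 ≈ 0.382
P(iron oxide copper-gold | evidence) ≈ 0.056118 / 0.30476 ≈ 0.184
The largest is 0.382, so carbonatite is most probable.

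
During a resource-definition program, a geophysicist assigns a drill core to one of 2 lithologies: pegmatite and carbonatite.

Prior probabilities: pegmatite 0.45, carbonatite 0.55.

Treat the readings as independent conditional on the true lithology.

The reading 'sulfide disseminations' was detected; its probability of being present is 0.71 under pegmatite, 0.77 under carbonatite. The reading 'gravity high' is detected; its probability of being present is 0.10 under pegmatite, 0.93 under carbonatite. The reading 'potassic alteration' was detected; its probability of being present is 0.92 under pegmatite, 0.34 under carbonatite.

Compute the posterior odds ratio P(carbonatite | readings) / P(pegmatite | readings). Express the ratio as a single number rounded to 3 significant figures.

4.56

Posterior odds equal prior odds times the likelihood ratio; only the two competing hypotheses matter.
  carbonatite: 0.55 × 0.77 × 0.93 × 0.34 = 0.13391
  pegmatite: 0.45 × 0.71 × 0.10 × 0.92 = 0.029394
Posterior odds = 0.13391 / 0.029394 ≈ 4.56.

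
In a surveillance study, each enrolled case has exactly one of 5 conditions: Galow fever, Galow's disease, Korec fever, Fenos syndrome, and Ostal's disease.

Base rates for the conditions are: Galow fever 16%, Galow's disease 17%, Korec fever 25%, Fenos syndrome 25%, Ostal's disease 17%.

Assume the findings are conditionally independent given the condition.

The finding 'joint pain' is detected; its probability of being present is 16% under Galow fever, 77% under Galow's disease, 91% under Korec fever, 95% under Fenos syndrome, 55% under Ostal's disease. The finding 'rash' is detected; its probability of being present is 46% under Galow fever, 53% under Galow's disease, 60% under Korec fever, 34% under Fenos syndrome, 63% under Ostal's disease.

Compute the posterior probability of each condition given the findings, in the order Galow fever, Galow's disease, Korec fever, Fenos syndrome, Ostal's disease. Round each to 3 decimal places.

For each hypothesis, the unnormalized posterior weight is prior × product of the finding likelihoods:
  Galow fever: 0.16 × 0.16 × 0.46 = 0.011776
  Galow's disease: 0.17 × 0.77 × 0.53 = 0.069377
  Korec fever: 0.25 × 0.91 × 0.60 = 0.1365
  Fenos syndrome: 0.25 × 0.95 × 0.34 = 0.08075
  Ostal's disease: 0.17 × 0.55 × 0.63 = 0.058905
Normalizing constant Z = 0.011776 + 0.069377 + 0.1365 + 0.08075 + 0.058905 = 0.35731.
P(Galow fever | evidence) = 0.011776 / 0.35731 ≈ 0.033
P(Galow's disease | evidence) = 0.069377 / 0.35731 ≈ 0.194
P(Korec fever | evidence) = 0.1365 / 0.35731 ≈ 0.382
P(Fenos syndrome | evidence) = 0.08075 / 0.35731 ≈ 0.226
P(Ostal's disease | evidence) = 0.058905 / 0.35731 ≈ 0.165

0.033, 0.194, 0.382, 0.226, 0.165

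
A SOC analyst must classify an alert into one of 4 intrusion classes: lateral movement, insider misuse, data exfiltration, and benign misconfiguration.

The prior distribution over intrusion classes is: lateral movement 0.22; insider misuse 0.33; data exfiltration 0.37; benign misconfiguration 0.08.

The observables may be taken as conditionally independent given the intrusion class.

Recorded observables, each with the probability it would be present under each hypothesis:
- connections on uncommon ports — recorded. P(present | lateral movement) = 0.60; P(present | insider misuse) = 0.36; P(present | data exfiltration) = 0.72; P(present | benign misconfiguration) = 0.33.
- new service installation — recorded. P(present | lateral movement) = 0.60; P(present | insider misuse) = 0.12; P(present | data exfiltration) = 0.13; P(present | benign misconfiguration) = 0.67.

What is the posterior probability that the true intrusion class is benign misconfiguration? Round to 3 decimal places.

Multiply each prior by the joint likelihood of the observable pattern:
  lateral movement: 0.22 × 0.60 × 0.60 = 0.0792
  insider misuse: 0.33 × 0.36 × 0.12 = 0.014256
  data exfiltration: 0.37 × 0.72 × 0.13 = 0.034632
  benign misconfiguration: 0.08 × 0.33 × 0.67 = 0.017688
Marginal likelihood of the evidence = 0.14578.
P(benign misconfiguration | evidence) = 0.017688 / 0.14578 ≈ 0.121.

0.121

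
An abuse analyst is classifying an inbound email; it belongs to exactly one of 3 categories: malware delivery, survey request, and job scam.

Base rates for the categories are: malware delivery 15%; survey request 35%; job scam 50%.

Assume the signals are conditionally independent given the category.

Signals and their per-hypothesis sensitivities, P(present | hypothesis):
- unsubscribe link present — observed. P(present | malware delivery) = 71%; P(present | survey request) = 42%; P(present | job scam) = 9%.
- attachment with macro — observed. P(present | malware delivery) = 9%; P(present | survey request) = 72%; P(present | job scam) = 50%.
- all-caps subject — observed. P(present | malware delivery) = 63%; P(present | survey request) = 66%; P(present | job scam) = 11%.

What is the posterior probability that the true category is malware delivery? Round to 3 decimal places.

Multiply each prior by the joint likelihood of the signal pattern:
  malware delivery: 0.15 × 0.71 × 0.09 × 0.63 = 0.0060386
  survey request: 0.35 × 0.42 × 0.72 × 0.66 = 0.069854
  job scam: 0.50 × 0.09 × 0.50 × 0.11 = 0.002475
The unnormalized weights sum to 0.078368.
P(malware delivery | evidence) = 0.0060386 / 0.078368 ≈ 0.077.

0.077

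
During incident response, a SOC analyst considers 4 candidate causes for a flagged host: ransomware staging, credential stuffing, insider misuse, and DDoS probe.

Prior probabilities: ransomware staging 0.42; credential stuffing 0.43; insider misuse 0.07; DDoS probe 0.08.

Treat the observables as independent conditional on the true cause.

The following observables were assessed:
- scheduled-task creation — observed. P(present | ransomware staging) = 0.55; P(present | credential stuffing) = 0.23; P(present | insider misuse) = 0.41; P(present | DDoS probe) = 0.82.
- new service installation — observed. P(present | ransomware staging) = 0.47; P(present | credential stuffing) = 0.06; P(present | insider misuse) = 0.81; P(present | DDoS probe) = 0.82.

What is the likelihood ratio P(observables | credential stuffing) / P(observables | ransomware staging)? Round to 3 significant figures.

0.0534

Joint likelihood of the observable pattern under each hypothesis:
  credential stuffing: 0.23 × 0.06 = 0.0138
  ransomware staging: 0.55 × 0.47 = 0.2585
Bayes factor = 0.0138 / 0.2585 ≈ 0.0534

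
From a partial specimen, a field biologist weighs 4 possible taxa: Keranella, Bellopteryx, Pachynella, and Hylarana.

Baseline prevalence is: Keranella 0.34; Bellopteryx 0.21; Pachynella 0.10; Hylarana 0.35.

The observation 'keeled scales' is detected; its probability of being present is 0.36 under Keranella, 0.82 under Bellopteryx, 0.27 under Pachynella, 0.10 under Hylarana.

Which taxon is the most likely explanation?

Bellopteryx

For each hypothesis, the unnormalized posterior weight is prior × likelihood:
  Keranella: 0.34 × 0.36 = 0.1224
  Bellopteryx: 0.21 × 0.82 = 0.1722
  Pachynella: 0.10 × 0.27 = 0.027
  Hylarana: 0.35 × 0.10 = 0.035
Normalizing constant Z = 0.1224 + 0.1722 + 0.027 + 0.035 = 0.3566.
P(Keranella | evidence) ≈ 0.1224 / 0.3566 ≈ 0.343
P(Bellopteryx | evidence) ≈ 0.1722 / 0.3566 ≈ 0.483
P(Pachynella | evidence) ≈ 0.027 / 0.3566 ≈ 0.076
P(Hylarana | evidence) ≈ 0.035 / 0.3566 ≈ 0.098
The largest is 0.483, so Bellopteryx is most probable.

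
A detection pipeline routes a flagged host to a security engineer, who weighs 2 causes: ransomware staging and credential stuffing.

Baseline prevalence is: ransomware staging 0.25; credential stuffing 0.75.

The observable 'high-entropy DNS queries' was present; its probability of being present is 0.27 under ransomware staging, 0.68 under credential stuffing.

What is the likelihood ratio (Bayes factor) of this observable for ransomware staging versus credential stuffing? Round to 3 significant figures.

0.397

The Bayes factor is the ratio of the two likelihoods.
  ransomware staging: 0.27
  credential stuffing: 0.68
Bayes factor = 0.27 / 0.68 ≈ 0.397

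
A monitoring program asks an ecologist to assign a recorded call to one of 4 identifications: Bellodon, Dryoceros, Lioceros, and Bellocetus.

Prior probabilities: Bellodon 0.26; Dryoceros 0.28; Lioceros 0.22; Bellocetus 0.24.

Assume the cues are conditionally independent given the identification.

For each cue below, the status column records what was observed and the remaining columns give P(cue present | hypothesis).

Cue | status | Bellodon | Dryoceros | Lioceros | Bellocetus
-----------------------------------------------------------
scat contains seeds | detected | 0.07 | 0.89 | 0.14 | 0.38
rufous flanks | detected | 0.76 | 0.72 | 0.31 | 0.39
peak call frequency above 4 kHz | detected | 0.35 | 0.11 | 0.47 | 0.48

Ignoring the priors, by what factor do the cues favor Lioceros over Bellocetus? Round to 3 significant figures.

0.287

Take the product of per-cue likelihoods under each hypothesis, then divide.
  Lioceros: 0.14 × 0.31 × 0.47 = 0.020398
  Bellocetus: 0.38 × 0.39 × 0.48 = 0.071136
Bayes factor = 0.020398 / 0.071136 ≈ 0.287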